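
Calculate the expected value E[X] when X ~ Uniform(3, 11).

For X ~ Uniform(3, 11), the expected value is:
E[X] = 7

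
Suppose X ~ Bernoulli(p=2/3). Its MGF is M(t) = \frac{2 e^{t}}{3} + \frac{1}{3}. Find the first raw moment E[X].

To find E[X], compute M^(1)(0):
M^(1)(t) = \frac{2 e^{t}}{3}
M^(1)(0) = \frac{2}{3}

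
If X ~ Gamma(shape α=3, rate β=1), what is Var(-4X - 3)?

For X ~ Gamma(shape α=3, rate β=1):
Var(X) = 3
Var(-4X - 3) = (-4)² × Var(X) = 16 × 3 = 48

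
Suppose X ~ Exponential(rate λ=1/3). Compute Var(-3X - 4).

For X ~ Exponential(rate λ=1/3):
Var(X) = 9
Var(-3X - 4) = (-3)² × Var(X) = 9 × 9 = 81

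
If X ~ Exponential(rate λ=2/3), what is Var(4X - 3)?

For X ~ Exponential(rate λ=2/3):
Var(X) = \frac{9}{4}
Var(4X - 3) = (4)² × Var(X) = 16 × \frac{9}{4} = 36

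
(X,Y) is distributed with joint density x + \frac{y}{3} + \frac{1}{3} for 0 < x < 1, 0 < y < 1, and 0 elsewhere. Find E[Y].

E[Y] = ∫_0^1 ∫_0^1 y × f(x,y) dx dy
= \frac{19}{36}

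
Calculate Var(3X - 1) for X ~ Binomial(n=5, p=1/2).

For X ~ Binomial(n=5, p=1/2):
Var(X) = \frac{5}{4}
Var(3X - 1) = (3)² × Var(X) = 9 × \frac{5}{4} = \frac{45}{4}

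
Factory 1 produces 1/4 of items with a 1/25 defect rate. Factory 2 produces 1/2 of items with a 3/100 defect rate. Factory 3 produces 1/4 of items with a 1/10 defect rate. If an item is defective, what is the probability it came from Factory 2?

Using Bayes' theorem:
P(F1) = 1/4, P(D|F1) = 1/25
P(F2) = 1/2, P(D|F2) = 3/100
P(F3) = 1/4, P(D|F3) = 1/10
P(D) = P(D|F1)P(F1) + P(D|F2)P(F2) + P(D|F3)P(F3)
     = \frac{1}{20}
P(F2|D) = P(D|F2)P(F2) / P(D)
= \frac{3}{10}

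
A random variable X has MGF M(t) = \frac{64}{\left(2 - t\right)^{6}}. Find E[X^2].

To find E[X^2], compute M^(2)(0):
M^(1)(t) = \frac{384}{\left(2 - t\right)^{7}}
M^(2)(t) = \frac{2688}{\left(2 - t\right)^{8}}
M^(2)(0) = \frac{21}{2}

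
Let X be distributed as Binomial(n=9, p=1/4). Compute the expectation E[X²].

Using the identity E[X²] = Var(X) + (E[X])²:
E[X] = \frac{9}{4}
Var(X) = \frac{27}{16}
E[X²] = \frac{27}{16} + (\frac{9}{4})²
= \frac{27}{4}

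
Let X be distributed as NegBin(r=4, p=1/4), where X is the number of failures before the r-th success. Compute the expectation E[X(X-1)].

E[X(X-1)] = E[X² - X] = E[X²] - E[X]
E[X] = 12
E[X²] = Var(X) + (E[X])² = 48 + (12)² = 192
E[X(X-1)] = 192 - 12 = 180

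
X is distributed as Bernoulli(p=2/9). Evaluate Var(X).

For X ~ Bernoulli(p=2/9):
Var(X) = \frac{14}{81}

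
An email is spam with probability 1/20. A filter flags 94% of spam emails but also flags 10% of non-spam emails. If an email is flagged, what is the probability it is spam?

Let D = the rare event, + = positive/flagged.
P(D) = 1/20
P(+|D) = 94/100 = 47/50
P(+|D') = 10/100 = 1/10
P(+) = P(+|D)P(D) + P(+|D')P(D')
     = \frac{47}{50} × \frac{1}{20} + \frac{1}{10} × \frac{19}{20}
     = \frac{71}{500}
P(D|+) = P(+|D)P(D)/P(+) = \frac{47}{142}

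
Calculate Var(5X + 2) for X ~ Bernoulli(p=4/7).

For X ~ Bernoulli(p=4/7):
Var(X) = \frac{12}{49}
Var(5X + 2) = (5)² × Var(X) = 25 × \frac{12}{49} = \frac{300}{49}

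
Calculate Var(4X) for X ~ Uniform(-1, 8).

For X ~ Uniform(-1, 8):
Var(X) = \frac{27}{4}
Var(4X) = (4)² × Var(X) = 16 × \frac{27}{4} = 108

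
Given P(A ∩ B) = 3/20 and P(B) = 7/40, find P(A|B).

P(A|B) = P(A ∩ B) / P(B)
= (3/20) / (7/40)
= 6/7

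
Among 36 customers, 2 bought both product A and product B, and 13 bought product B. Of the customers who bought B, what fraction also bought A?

P(A ∩ B) = 2/36 = 1/18
P(B) = 13/36
P(A|B) = P(A ∩ B) / P(B) = (1/18) / (13/36) = 2/13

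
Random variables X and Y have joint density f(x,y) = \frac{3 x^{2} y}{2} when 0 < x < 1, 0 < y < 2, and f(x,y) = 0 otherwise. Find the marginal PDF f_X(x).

f_X(x) = ∫_0^2 f(x,y) dy
= ∫_0^2 \frac{3 x^{2} y}{2} dy
= 3 x^{2} for 0 < x < 1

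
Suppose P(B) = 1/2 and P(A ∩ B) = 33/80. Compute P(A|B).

P(A|B) = P(A ∩ B) / P(B)
= (33/80) / (1/2)
= 33/40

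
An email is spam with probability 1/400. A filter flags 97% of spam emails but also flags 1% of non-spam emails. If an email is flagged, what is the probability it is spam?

Let D = the rare event, + = positive/flagged.
P(D) = 1/400
P(+|D) = 97/100
P(+|D') = 1/100
P(+) = P(+|D)P(D) + P(+|D')P(D')
     = \frac{97}{100} × \frac{1}{400} + \frac{1}{100} × \frac{399}{400}
     = \frac{31}{2500}
P(D|+) = P(+|D)P(D)/P(+) = \frac{97}{496}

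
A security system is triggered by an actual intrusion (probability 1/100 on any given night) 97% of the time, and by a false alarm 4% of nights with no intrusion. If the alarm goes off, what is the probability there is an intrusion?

Let D = the rare event, + = positive/flagged.
P(D) = 1/100
P(+|D) = 97/100
P(+|D') = 4/100 = 1/25
P(+) = P(+|D)P(D) + P(+|D')P(D')
     = \frac{97}{100} × \frac{1}{100} + \frac{1}{25} × \frac{99}{100}
     = \frac{493}{10000}
P(D|+) = P(+|D)P(D)/P(+) = \frac{97}{493}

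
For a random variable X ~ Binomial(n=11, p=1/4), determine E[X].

For X ~ Binomial(n=11, p=1/4), the expected value is:
E[X] = \frac{11}{4}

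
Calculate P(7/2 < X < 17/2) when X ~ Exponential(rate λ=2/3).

P(7/2 < X < 17/2) = ∫_{7/2}^{17/2} f(x) dx
where f(x) = \frac{2 e^{- \frac{2 x}{3}}}{3}
= - \frac{1 - e^{\frac{10}{3}}}{e^{\frac{17}{3}}}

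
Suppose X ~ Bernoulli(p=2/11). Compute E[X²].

Using the identity E[X²] = Var(X) + (E[X])²:
E[X] = \frac{2}{11}
Var(X) = \frac{18}{121}
E[X²] = \frac{18}{121} + (\frac{2}{11})²
= \frac{2}{11}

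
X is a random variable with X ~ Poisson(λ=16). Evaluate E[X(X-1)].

E[X(X-1)] = E[X² - X] = E[X²] - E[X]
E[X] = 16
E[X²] = Var(X) + (E[X])² = 16 + (16)² = 272
E[X(X-1)] = 272 - 16 = 256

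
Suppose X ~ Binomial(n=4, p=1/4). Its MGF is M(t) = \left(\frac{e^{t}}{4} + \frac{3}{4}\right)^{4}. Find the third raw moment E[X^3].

To find E[X^3], compute M^(3)(0):
M^(1)(t) = \left(\frac{e^{t}}{4} + \frac{3}{4}\right)^{3} e^{t}
M^(2)(t) = \left(\frac{e^{t}}{4} + \frac{3}{4}\right)^{3} e^{t} + \frac{3 \left(\frac{e^{t}}{4} + \frac{3}{4}\right)^{2} e^{2 t}}{4}
M^(3)(t) = \left(\frac{e^{t}}{4} + \frac{3}{4}\right)^{3} e^{t} + \frac{9 \left(\frac{e^{t}}{4} + \frac{3}{4}\right)^{2} e^{2 t}}{4} + \frac{3 \left(\frac{e^{t}}{4} + \frac{3}{4}\right) e^{3 t}}{8}
M^(3)(0) = \frac{29}{8}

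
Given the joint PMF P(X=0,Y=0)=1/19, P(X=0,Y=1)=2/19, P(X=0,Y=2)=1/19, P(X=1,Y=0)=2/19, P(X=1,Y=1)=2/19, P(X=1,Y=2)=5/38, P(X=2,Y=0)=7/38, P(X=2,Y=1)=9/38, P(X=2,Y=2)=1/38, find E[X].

First find marginal of X:
P(X=0) = 4/19
P(X=1) = 13/38
P(X=2) = 17/38
E[X] = 0 × 4/19 + 1 × 13/38 + 2 × 17/38 = 47/38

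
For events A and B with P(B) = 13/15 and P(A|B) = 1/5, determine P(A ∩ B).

By definition, P(A|B) = P(A ∩ B) / P(B)
So P(A ∩ B) = P(A|B) × P(B)
= 1/5 × 13/15
= 13/75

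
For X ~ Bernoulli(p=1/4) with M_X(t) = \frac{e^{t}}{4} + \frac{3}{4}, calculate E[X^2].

To find E[X^2], compute M^(2)(0):
M^(1)(t) = \frac{e^{t}}{4}
M^(2)(t) = \frac{e^{t}}{4}
M^(2)(0) = \frac{1}{4}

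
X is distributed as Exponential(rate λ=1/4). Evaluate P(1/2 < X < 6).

P(1/2 < X < 6) = ∫_{1/2}^{6} f(x) dx
where f(x) = \frac{e^{- \frac{x}{4}}}{4}
= - \frac{1}{e^{\frac{3}{2}}} + e^{- \frac{1}{8}}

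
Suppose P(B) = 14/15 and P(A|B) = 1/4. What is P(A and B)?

By definition, P(A|B) = P(A ∩ B) / P(B)
So P(A ∩ B) = P(A|B) × P(B)
= 1/4 × 14/15
= 7/30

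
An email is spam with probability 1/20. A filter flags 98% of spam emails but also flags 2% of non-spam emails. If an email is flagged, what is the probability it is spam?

Let D = the rare event, + = positive/flagged.
P(D) = 1/20
P(+|D) = 98/100 = 49/50
P(+|D') = 2/100 = 1/50
P(+) = P(+|D)P(D) + P(+|D')P(D')
     = \frac{49}{50} × \frac{1}{20} + \frac{1}{50} × \frac{19}{20}
     = \frac{17}{250}
P(D|+) = P(+|D)P(D)/P(+) = \frac{49}{68}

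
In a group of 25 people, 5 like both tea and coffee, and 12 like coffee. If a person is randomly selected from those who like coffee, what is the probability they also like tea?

P(A ∩ B) = 5/25 = 1/5
P(B) = 12/25
P(A|B) = P(A ∩ B) / P(B) = (1/5) / (12/25) = 5/12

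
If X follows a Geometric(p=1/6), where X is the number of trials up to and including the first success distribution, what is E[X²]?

Using the identity E[X²] = Var(X) + (E[X])²:
E[X] = 6
Var(X) = 30
E[X²] = 30 + (6)²
= 66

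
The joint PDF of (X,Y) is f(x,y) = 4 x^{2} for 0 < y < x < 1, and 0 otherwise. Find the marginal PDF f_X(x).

f_X(x) = ∫_0^x 4 x^{2} dy = 4 x^{3}
for 0 < x < 1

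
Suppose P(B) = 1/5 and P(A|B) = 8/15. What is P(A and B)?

By definition, P(A|B) = P(A ∩ B) / P(B)
So P(A ∩ B) = P(A|B) × P(B)
= 8/15 × 1/5
= 8/75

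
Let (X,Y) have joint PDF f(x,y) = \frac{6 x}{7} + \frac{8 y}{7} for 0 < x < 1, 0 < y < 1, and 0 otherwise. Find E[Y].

E[Y] = ∫_0^1 ∫_0^1 y × f(x,y) dx dy
= \frac{25}{42}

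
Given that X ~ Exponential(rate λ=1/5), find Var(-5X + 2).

For X ~ Exponential(rate λ=1/5):
Var(X) = 25
Var(-5X + 2) = (-5)² × Var(X) = 25 × 25 = 625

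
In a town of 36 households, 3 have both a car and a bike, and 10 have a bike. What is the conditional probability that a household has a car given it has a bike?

P(A ∩ B) = 3/36 = 1/12
P(B) = 10/36 = 5/18
P(A|B) = P(A ∩ B) / P(B) = (1/12) / (5/18) = 3/10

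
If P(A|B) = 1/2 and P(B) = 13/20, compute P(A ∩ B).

By definition, P(A|B) = P(A ∩ B) / P(B)
So P(A ∩ B) = P(A|B) × P(B)
= 1/2 × 13/20
= 13/40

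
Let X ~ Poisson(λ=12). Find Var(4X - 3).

For X ~ Poisson(λ=12):
Var(X) = 12
Var(4X - 3) = (4)² × Var(X) = 16 × 12 = 192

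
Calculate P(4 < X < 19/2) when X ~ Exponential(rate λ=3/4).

P(4 < X < 19/2) = ∫_{4}^{19/2} f(x) dx
where f(x) = \frac{3 e^{- \frac{3 x}{4}}}{4}
= - \frac{1}{e^{\frac{57}{8}}} + e^{-3}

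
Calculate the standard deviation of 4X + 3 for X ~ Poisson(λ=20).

For X ~ Poisson(λ=20):
Var(X) = 20
SD(X) = √(Var(X)) = √(20) = 2 \sqrt{5}
SD(4X + 3) = |4| × SD(X) = 4 × 2 \sqrt{5} = 8 \sqrt{5}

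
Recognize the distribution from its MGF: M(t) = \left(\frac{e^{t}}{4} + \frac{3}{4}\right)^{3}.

The MGF M(t) = \left(\frac{e^{t}}{4} + \frac{3}{4}\right)^{3} is the standard form for the Binomial distribution.
Comparing with the known MGF formula identifies: Binomial(n=3, p=1/4)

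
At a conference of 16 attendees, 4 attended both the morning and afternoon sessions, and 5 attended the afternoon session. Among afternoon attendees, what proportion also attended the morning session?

P(A ∩ B) = 4/16 = 1/4
P(B) = 5/16
P(A|B) = P(A ∩ B) / P(B) = (1/4) / (5/16) = 4/5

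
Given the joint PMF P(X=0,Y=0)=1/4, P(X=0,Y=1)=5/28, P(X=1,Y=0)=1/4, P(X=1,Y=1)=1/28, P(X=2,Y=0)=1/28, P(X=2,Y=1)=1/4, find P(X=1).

P(X=1) = P(X=1,Y=0) + P(X=1,Y=1)
= 1/4 + 1/28
= 2/7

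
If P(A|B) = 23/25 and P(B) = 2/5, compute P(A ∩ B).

By definition, P(A|B) = P(A ∩ B) / P(B)
So P(A ∩ B) = P(A|B) × P(B)
= 23/25 × 2/5
= 46/125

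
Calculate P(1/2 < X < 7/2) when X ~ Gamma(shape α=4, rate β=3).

P(1/2 < X < 7/2) = ∫_{1/2}^{7/2} f(x) dx
where f(x) = \frac{27 x^{3} e^{- 3 x}}{2}
= \frac{-4153 + 67 e^{9}}{16 e^{\frac{21}{2}}}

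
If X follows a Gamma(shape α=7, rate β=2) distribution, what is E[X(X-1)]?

E[X(X-1)] = E[X² - X] = E[X²] - E[X]
E[X] = \frac{7}{2}
E[X²] = Var(X) + (E[X])² = \frac{7}{4} + (\frac{7}{2})² = 14
E[X(X-1)] = 14 - \frac{7}{2} = \frac{21}{2}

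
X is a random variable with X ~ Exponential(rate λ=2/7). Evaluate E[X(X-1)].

E[X(X-1)] = E[X² - X] = E[X²] - E[X]
E[X] = \frac{7}{2}
E[X²] = Var(X) + (E[X])² = \frac{49}{4} + (\frac{7}{2})² = \frac{49}{2}
E[X(X-1)] = \frac{49}{2} - \frac{7}{2} = 21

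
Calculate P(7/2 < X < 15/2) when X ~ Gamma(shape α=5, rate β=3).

P(7/2 < X < 15/2) = ∫_{7/2}^{15/2} f(x) dx
where f(x) = \frac{81 x^{4} e^{- 3 x}}{8}
= \frac{71 \left(-23173 + 1381 e^{12}\right)}{128 e^{\frac{45}{2}}}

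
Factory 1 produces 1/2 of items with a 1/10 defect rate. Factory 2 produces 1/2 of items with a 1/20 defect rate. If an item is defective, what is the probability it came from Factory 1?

Using Bayes' theorem:
P(F1) = 1/2, P(D|F1) = 1/10
P(F2) = 1/2, P(D|F2) = 1/20
P(D) = P(D|F1)P(F1) + P(D|F2)P(F2)
     = \frac{3}{40}
P(F1|D) = P(D|F1)P(F1) / P(D)
= \frac{2}{3}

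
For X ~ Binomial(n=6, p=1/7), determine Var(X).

For X ~ Binomial(n=6, p=1/7):
Var(X) = \frac{36}{49}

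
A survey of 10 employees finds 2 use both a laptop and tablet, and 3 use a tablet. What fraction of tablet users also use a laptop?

P(A ∩ B) = 2/10 = 1/5
P(B) = 3/10
P(A|B) = P(A ∩ B) / P(B) = (1/5) / (3/10) = 2/3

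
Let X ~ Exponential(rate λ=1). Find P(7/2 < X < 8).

P(7/2 < X < 8) = ∫_{7/2}^{8} f(x) dx
where f(x) = e^{- x}
= - \frac{1}{e^{8}} + e^{- \frac{7}{2}}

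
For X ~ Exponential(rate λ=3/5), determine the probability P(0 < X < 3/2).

P(0 < X < 3/2) = ∫_{0}^{3/2} f(x) dx
where f(x) = \frac{3 e^{- \frac{3 x}{5}}}{5}
= 1 - e^{- \frac{9}{10}}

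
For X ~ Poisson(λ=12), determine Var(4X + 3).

For X ~ Poisson(λ=12):
Var(X) = 12
Var(4X + 3) = (4)² × Var(X) = 16 × 12 = 192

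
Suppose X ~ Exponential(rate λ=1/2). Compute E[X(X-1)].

E[X(X-1)] = E[X² - X] = E[X²] - E[X]
E[X] = 2
E[X²] = Var(X) + (E[X])² = 4 + (2)² = 8
E[X(X-1)] = 8 - 2 = 6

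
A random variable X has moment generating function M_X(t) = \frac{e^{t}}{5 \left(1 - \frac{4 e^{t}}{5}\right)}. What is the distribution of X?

The MGF M(t) = \frac{e^{t}}{5 \left(1 - \frac{4 e^{t}}{5}\right)} is the standard form for the Geometric distribution.
Comparing with the known MGF formula identifies: Geometric(p=1/5), X = trial number of first success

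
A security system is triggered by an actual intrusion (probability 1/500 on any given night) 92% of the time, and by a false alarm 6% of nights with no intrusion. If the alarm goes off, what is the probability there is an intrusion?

Let D = the rare event, + = positive/flagged.
P(D) = 1/500
P(+|D) = 92/100 = 23/25
P(+|D') = 6/100 = 3/50
P(+) = P(+|D)P(D) + P(+|D')P(D')
     = \frac{23}{25} × \frac{1}{500} + \frac{3}{50} × \frac{499}{500}
     = \frac{1543}{25000}
P(D|+) = P(+|D)P(D)/P(+) = \frac{46}{1543}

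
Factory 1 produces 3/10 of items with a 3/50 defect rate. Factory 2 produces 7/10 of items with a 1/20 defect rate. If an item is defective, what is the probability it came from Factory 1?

Using Bayes' theorem:
P(F1) = 3/10, P(D|F1) = 3/50
P(F2) = 7/10, P(D|F2) = 1/20
P(D) = P(D|F1)P(F1) + P(D|F2)P(F2)
     = \frac{53}{1000}
P(F1|D) = P(D|F1)P(F1) / P(D)
= \frac{18}{53}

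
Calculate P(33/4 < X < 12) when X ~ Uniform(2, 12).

P(33/4 < X < 12) = ∫_{33/4}^{12} f(x) dx
where f(x) = \frac{1}{10}
= \frac{3}{8}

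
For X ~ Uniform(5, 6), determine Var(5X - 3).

For X ~ Uniform(5, 6):
Var(X) = \frac{1}{12}
Var(5X - 3) = (5)² × Var(X) = 25 × \frac{1}{12} = \frac{25}{12}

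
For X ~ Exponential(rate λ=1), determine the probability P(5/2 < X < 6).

P(5/2 < X < 6) = ∫_{5/2}^{6} f(x) dx
where f(x) = e^{- x}
= - \frac{1}{e^{6}} + e^{- \frac{5}{2}}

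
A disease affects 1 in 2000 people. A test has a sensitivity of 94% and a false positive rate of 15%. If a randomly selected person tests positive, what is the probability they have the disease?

Let D = the rare event, + = positive/flagged.
P(D) = 1/2000
P(+|D) = 94/100 = 47/50
P(+|D') = 15/100 = 3/20
P(+) = P(+|D)P(D) + P(+|D')P(D')
     = \frac{47}{50} × \frac{1}{2000} + \frac{3}{20} × \frac{1999}{2000}
     = \frac{30079}{200000}
P(D|+) = P(+|D)P(D)/P(+) = \frac{94}{30079}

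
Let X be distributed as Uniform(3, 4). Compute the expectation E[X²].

Using the identity E[X²] = Var(X) + (E[X])²:
E[X] = \frac{7}{2}
Var(X) = \frac{1}{12}
E[X²] = \frac{1}{12} + (\frac{7}{2})²
= \frac{37}{3}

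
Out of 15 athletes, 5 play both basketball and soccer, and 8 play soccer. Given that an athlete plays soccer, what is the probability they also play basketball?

P(A ∩ B) = 5/15 = 1/3
P(B) = 8/15
P(A|B) = P(A ∩ B) / P(B) = (1/3) / (8/15) = 5/8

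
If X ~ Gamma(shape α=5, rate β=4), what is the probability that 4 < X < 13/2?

P(4 < X < 13/2) = ∫_{4}^{13/2} f(x) dx
where f(x) = \frac{128 x^{4} e^{- 4 x}}{3}
= \frac{5 \left(-13401 + 2135 e^{10}\right)}{3 e^{26}}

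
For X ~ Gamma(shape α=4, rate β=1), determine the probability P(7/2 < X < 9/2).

P(7/2 < X < 9/2) = ∫_{7/2}^{9/2} f(x) dx
where f(x) = \frac{x^{3} e^{- x}}{6}
= \frac{-1479 + 853 e}{48 e^{\frac{9}{2}}}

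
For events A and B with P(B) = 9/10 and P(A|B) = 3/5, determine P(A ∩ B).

By definition, P(A|B) = P(A ∩ B) / P(B)
So P(A ∩ B) = P(A|B) × P(B)
= 3/5 × 9/10
= 27/50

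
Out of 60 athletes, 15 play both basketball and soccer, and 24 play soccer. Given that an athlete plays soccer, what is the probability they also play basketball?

P(A ∩ B) = 15/60 = 1/4
P(B) = 24/60 = 2/5
P(A|B) = P(A ∩ B) / P(B) = (1/4) / (2/5) = 5/8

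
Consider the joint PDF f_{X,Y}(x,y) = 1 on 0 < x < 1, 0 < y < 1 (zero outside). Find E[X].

f_X(x) = ∫_0^1 1 dy = 1
E[X] = ∫_0^1 x × (1) dx = \frac{1}{2}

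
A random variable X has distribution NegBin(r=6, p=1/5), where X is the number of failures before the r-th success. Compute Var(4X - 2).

For X ~ NegBin(r=6, p=1/5), where X is the number of failures before the r-th success:
Var(X) = 120
Var(4X - 2) = (4)² × Var(X) = 16 × 120 = 1920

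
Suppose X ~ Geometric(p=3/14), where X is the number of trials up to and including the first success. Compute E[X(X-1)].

E[X(X-1)] = E[X² - X] = E[X²] - E[X]
E[X] = \frac{14}{3}
E[X²] = Var(X) + (E[X])² = \frac{154}{9} + (\frac{14}{3})² = \frac{350}{9}
E[X(X-1)] = \frac{350}{9} - \frac{14}{3} = \frac{308}{9}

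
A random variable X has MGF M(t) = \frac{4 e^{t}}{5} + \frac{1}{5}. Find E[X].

To find E[X], compute M^(1)(0):
M^(1)(t) = \frac{4 e^{t}}{5}
M^(1)(0) = \frac{4}{5}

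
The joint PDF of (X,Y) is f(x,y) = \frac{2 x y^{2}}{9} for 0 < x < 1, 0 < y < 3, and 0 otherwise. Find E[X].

f_X(x) = ∫_0^3 \frac{2 x y^{2}}{9} dy = 2 x
E[X] = ∫_0^1 x × (2 x) dx = \frac{2}{3}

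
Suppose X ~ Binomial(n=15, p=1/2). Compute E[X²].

Using the identity E[X²] = Var(X) + (E[X])²:
E[X] = \frac{15}{2}
Var(X) = \frac{15}{4}
E[X²] = \frac{15}{4} + (\frac{15}{2})²
= 60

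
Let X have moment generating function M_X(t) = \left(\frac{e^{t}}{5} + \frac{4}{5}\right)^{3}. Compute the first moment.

To find E[X], compute M^(1)(0):
M^(1)(t) = \frac{3 \left(\frac{e^{t}}{5} + \frac{4}{5}\right)^{2} e^{t}}{5}
M^(1)(0) = \frac{3}{5}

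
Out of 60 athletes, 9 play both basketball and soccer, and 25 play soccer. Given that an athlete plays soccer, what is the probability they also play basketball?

P(A ∩ B) = 9/60 = 3/20
P(B) = 25/60 = 5/12
P(A|B) = P(A ∩ B) / P(B) = (3/20) / (5/12) = 9/25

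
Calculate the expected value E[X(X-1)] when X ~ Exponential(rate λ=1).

E[X(X-1)] = E[X² - X] = E[X²] - E[X]
E[X] = 1
E[X²] = Var(X) + (E[X])² = 1 + (1)² = 2
E[X(X-1)] = 2 - 1 = 1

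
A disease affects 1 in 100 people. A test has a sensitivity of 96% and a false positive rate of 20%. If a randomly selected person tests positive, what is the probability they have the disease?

Let D = the rare event, + = positive/flagged.
P(D) = 1/100
P(+|D) = 96/100 = 24/25
P(+|D') = 20/100 = 1/5
P(+) = P(+|D)P(D) + P(+|D')P(D')
     = \frac{24}{25} × \frac{1}{100} + \frac{1}{5} × \frac{99}{100}
     = \frac{519}{2500}
P(D|+) = P(+|D)P(D)/P(+) = \frac{8}{173}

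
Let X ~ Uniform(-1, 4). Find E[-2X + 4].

For X ~ Uniform(-1, 4):
E[X] = \frac{3}{2}
E[-2X + 4] = -2 × E[X] + 4 = 1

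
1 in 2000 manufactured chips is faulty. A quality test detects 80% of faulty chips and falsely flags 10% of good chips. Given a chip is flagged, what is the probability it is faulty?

Let D = the rare event, + = positive/flagged.
P(D) = 1/2000
P(+|D) = 80/100 = 4/5
P(+|D') = 10/100 = 1/10
P(+) = P(+|D)P(D) + P(+|D')P(D')
     = \frac{4}{5} × \frac{1}{2000} + \frac{1}{10} × \frac{1999}{2000}
     = \frac{2007}{20000}
P(D|+) = P(+|D)P(D)/P(+) = \frac{8}{2007}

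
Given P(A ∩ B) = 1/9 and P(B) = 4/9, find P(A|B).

P(A|B) = P(A ∩ B) / P(B)
= (1/9) / (4/9)
= 1/4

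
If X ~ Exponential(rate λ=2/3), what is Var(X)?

For X ~ Exponential(rate λ=2/3):
Var(X) = \frac{9}{4}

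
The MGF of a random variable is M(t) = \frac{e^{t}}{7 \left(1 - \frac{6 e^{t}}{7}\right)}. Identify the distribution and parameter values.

The MGF M(t) = \frac{e^{t}}{7 \left(1 - \frac{6 e^{t}}{7}\right)} is the standard form for the Geometric distribution.
Comparing with the known MGF formula identifies: Geometric(p=1/7), X = trial number of first success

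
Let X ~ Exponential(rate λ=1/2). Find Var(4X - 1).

For X ~ Exponential(rate λ=1/2):
Var(X) = 4
Var(4X - 1) = (4)² × Var(X) = 16 × 4 = 64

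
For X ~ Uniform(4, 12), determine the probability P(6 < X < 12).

P(6 < X < 12) = ∫_{6}^{12} f(x) dx
where f(x) = \frac{1}{8}
= \frac{3}{4}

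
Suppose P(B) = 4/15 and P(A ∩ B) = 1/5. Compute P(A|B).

P(A|B) = P(A ∩ B) / P(B)
= (1/5) / (4/15)
= 3/4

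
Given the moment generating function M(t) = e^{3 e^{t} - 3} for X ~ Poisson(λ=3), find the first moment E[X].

To find E[X], compute M^(1)(0):
M^(1)(t) = 3 e^{t} e^{3 e^{t} - 3}
M^(1)(0) = 3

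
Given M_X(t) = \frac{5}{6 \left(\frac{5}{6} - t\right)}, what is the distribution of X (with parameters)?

The MGF M(t) = \frac{5}{6 \left(\frac{5}{6} - t\right)} is the standard form for the Exponential distribution.
Comparing with the known MGF formula identifies: Exponential(rate λ=5/6)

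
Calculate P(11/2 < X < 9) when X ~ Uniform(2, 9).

P(11/2 < X < 9) = ∫_{11/2}^{9} f(x) dx
where f(x) = \frac{1}{7}
= \frac{1}{2}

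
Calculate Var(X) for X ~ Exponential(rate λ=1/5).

For X ~ Exponential(rate λ=1/5):
Var(X) = 25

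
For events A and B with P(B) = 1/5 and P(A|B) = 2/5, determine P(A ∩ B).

By definition, P(A|B) = P(A ∩ B) / P(B)
So P(A ∩ B) = P(A|B) × P(B)
= 2/5 × 1/5
= 2/25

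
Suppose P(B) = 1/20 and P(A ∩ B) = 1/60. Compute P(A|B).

P(A|B) = P(A ∩ B) / P(B)
= (1/60) / (1/20)
= 1/3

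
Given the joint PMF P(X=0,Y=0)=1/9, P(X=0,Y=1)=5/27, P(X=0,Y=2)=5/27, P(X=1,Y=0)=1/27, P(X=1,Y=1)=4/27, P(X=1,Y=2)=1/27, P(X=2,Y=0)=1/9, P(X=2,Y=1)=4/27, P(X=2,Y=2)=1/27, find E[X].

First find marginal of X:
P(X=0) = 13/27
P(X=1) = 2/9
P(X=2) = 8/27
E[X] = 0 × 13/27 + 1 × 2/9 + 2 × 8/27 = 22/27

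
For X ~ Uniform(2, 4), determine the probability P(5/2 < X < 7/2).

P(5/2 < X < 7/2) = ∫_{5/2}^{7/2} f(x) dx
where f(x) = \frac{1}{2}
= \frac{1}{2}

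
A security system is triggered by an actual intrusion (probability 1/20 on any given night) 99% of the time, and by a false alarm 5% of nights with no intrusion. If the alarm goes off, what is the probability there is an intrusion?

Let D = the rare event, + = positive/flagged.
P(D) = 1/20
P(+|D) = 99/100
P(+|D') = 5/100 = 1/20
P(+) = P(+|D)P(D) + P(+|D')P(D')
     = \frac{99}{100} × \frac{1}{20} + \frac{1}{20} × \frac{19}{20}
     = \frac{97}{1000}
P(D|+) = P(+|D)P(D)/P(+) = \frac{99}{194}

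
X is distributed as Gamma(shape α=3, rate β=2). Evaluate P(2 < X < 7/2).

P(2 < X < 7/2) = ∫_{2}^{7/2} f(x) dx
where f(x) = 4 x^{2} e^{- 2 x}
= \frac{13 \left(-5 + 2 e^{3}\right)}{2 e^{7}}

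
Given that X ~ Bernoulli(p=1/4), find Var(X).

For X ~ Bernoulli(p=1/4):
Var(X) = \frac{3}{16}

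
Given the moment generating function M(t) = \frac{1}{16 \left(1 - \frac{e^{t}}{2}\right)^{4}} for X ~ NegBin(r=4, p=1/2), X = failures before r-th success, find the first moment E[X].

To find E[X], compute M^(1)(0):
M^(1)(t) = \frac{e^{t}}{8 \left(1 - \frac{e^{t}}{2}\right)^{5}}
M^(1)(0) = 4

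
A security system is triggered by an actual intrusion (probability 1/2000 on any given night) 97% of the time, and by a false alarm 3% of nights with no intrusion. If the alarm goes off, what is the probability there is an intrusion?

Let D = the rare event, + = positive/flagged.
P(D) = 1/2000
P(+|D) = 97/100
P(+|D') = 3/100
P(+) = P(+|D)P(D) + P(+|D')P(D')
     = \frac{97}{100} × \frac{1}{2000} + \frac{3}{100} × \frac{1999}{2000}
     = \frac{3047}{100000}
P(D|+) = P(+|D)P(D)/P(+) = \frac{97}{6094}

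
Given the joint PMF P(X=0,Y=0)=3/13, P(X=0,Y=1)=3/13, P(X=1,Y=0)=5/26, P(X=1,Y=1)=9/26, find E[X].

First find marginal of X:
P(X=0) = 6/13
P(X=1) = 7/13
E[X] = 0 × 6/13 + 1 × 7/13 = 7/13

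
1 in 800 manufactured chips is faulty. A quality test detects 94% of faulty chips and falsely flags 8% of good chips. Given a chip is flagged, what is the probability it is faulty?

Let D = the rare event, + = positive/flagged.
P(D) = 1/800
P(+|D) = 94/100 = 47/50
P(+|D') = 8/100 = 2/25
P(+) = P(+|D)P(D) + P(+|D')P(D')
     = \frac{47}{50} × \frac{1}{800} + \frac{2}{25} × \frac{799}{800}
     = \frac{3243}{40000}
P(D|+) = P(+|D)P(D)/P(+) = \frac{1}{69}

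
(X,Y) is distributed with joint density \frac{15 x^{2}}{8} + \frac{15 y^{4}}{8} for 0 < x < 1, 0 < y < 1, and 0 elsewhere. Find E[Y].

E[Y] = ∫_0^1 ∫_0^1 y × f(x,y) dx dy
= \frac{5}{8}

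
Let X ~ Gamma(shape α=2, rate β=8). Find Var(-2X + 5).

For X ~ Gamma(shape α=2, rate β=8):
Var(X) = \frac{1}{32}
Var(-2X + 5) = (-2)² × Var(X) = 4 × \frac{1}{32} = \frac{1}{8}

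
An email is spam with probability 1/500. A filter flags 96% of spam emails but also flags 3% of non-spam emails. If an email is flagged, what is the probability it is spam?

Let D = the rare event, + = positive/flagged.
P(D) = 1/500
P(+|D) = 96/100 = 24/25
P(+|D') = 3/100
P(+) = P(+|D)P(D) + P(+|D')P(D')
     = \frac{24}{25} × \frac{1}{500} + \frac{3}{100} × \frac{499}{500}
     = \frac{1593}{50000}
P(D|+) = P(+|D)P(D)/P(+) = \frac{32}{531}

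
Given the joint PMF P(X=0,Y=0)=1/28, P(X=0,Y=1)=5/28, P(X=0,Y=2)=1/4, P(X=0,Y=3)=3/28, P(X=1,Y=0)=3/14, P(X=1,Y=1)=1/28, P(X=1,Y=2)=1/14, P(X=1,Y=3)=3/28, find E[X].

First find marginal of X:
P(X=0) = 4/7
P(X=1) = 3/7
E[X] = 0 × 4/7 + 1 × 3/7 = 3/7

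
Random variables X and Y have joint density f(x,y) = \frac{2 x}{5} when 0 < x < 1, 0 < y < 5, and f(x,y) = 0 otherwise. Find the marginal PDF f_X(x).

f_X(x) = ∫_0^5 f(x,y) dy
= ∫_0^5 \frac{2 x}{5} dy
= 2 x for 0 < x < 1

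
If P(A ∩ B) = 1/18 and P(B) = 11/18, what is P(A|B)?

P(A|B) = P(A ∩ B) / P(B)
= (1/18) / (11/18)
= 1/11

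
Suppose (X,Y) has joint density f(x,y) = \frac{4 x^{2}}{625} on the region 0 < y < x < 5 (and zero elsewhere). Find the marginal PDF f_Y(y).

f_Y(y) = ∫_y^5 \frac{4 x^{2}}{625} dx = \frac{4}{15} - \frac{4 y^{3}}{1875}
for 0 < y < 5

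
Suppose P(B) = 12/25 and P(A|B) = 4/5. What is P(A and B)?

By definition, P(A|B) = P(A ∩ B) / P(B)
So P(A ∩ B) = P(A|B) × P(B)
= 4/5 × 12/25
= 48/125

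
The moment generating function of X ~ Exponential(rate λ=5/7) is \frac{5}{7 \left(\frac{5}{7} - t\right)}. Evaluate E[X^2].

To find E[X^2], compute M^(2)(0):
M^(1)(t) = \frac{5}{7 \left(\frac{5}{7} - t\right)^{2}}
M^(2)(t) = \frac{10}{7 \left(\frac{5}{7} - t\right)^{3}}
M^(2)(0) = \frac{98}{25}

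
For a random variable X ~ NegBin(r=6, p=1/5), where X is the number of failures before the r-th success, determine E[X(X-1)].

E[X(X-1)] = E[X² - X] = E[X²] - E[X]
E[X] = 24
E[X²] = Var(X) + (E[X])² = 120 + (24)² = 696
E[X(X-1)] = 696 - 24 = 672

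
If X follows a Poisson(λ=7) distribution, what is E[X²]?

Using the identity E[X²] = Var(X) + (E[X])²:
E[X] = 7
Var(X) = 7
E[X²] = 7 + (7)²
= 56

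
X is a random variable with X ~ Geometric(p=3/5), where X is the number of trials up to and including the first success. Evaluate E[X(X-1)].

E[X(X-1)] = E[X² - X] = E[X²] - E[X]
E[X] = \frac{5}{3}
E[X²] = Var(X) + (E[X])² = \frac{10}{9} + (\frac{5}{3})² = \frac{35}{9}
E[X(X-1)] = \frac{35}{9} - \frac{5}{3} = \frac{20}{9}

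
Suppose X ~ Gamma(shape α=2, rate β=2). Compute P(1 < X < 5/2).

P(1 < X < 5/2) = ∫_{1}^{5/2} f(x) dx
where f(x) = 4 x e^{- 2 x}
= \frac{3 \left(-2 + e^{3}\right)}{e^{5}}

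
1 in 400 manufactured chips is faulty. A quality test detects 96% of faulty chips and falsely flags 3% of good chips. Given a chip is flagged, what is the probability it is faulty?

Let D = the rare event, + = positive/flagged.
P(D) = 1/400
P(+|D) = 96/100 = 24/25
P(+|D') = 3/100
P(+) = P(+|D)P(D) + P(+|D')P(D')
     = \frac{24}{25} × \frac{1}{400} + \frac{3}{100} × \frac{399}{400}
     = \frac{1293}{40000}
P(D|+) = P(+|D)P(D)/P(+) = \frac{32}{431}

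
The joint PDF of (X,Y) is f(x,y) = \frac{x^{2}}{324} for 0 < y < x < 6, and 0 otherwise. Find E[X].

f_X(x) = ∫_0^x \frac{x^{2}}{324} dy = \frac{x^{3}}{324}
E[X] = ∫_0^6 x × (\frac{x^{3}}{324}) dx = \frac{24}{5}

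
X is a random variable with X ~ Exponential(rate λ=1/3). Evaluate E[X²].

Using the identity E[X²] = Var(X) + (E[X])²:
E[X] = 3
Var(X) = 9
E[X²] = 9 + (3)²
= 18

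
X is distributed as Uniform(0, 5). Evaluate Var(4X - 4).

For X ~ Uniform(0, 5):
Var(X) = \frac{25}{12}
Var(4X - 4) = (4)² × Var(X) = 16 × \frac{25}{12} = \frac{100}{3}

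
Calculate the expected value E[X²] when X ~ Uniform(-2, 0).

Using the identity E[X²] = Var(X) + (E[X])²:
E[X] = -1
Var(X) = \frac{1}{3}
E[X²] = \frac{1}{3} + (-1)²
= \frac{4}{3}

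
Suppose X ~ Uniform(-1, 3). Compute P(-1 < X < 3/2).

P(-1 < X < 3/2) = ∫_{-1}^{3/2} f(x) dx
where f(x) = \frac{1}{4}
= \frac{5}{8}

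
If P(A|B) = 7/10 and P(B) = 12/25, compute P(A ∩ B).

By definition, P(A|B) = P(A ∩ B) / P(B)
So P(A ∩ B) = P(A|B) × P(B)
= 7/10 × 12/25
= 42/125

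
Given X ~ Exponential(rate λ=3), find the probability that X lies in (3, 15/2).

P(3 < X < 15/2) = ∫_{3}^{15/2} f(x) dx
where f(x) = 3 e^{- 3 x}
= - \frac{1}{e^{\frac{45}{2}}} + e^{-9}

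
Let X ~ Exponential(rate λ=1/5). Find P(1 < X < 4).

P(1 < X < 4) = ∫_{1}^{4} f(x) dx
where f(x) = \frac{e^{- \frac{x}{5}}}{5}
= - \frac{1 - e^{\frac{3}{5}}}{e^{\frac{4}{5}}}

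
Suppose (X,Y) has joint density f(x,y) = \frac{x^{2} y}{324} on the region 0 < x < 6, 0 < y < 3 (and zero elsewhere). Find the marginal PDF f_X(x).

f_X(x) = ∫_0^3 f(x,y) dy
= ∫_0^3 \frac{x^{2} y}{324} dy
= \frac{x^{2}}{72} for 0 < x < 6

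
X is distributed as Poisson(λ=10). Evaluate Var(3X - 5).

For X ~ Poisson(λ=10):
Var(X) = 10
Var(3X - 5) = (3)² × Var(X) = 9 × 10 = 90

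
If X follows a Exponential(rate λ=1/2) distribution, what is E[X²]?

Using the identity E[X²] = Var(X) + (E[X])²:
E[X] = 2
Var(X) = 4
E[X²] = 4 + (2)²
= 8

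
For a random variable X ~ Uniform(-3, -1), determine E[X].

For X ~ Uniform(-3, -1), the expected value is:
E[X] = -2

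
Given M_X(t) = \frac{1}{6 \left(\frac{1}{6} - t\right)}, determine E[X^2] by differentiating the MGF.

To find E[X^2], compute M^(2)(0):
M^(1)(t) = \frac{1}{6 \left(\frac{1}{6} - t\right)^{2}}
M^(2)(t) = \frac{1}{3 \left(\frac{1}{6} - t\right)^{3}}
M^(2)(0) = 72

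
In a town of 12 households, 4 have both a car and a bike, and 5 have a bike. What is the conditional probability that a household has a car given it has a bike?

P(A ∩ B) = 4/12 = 1/3
P(B) = 5/12
P(A|B) = P(A ∩ B) / P(B) = (1/3) / (5/12) = 4/5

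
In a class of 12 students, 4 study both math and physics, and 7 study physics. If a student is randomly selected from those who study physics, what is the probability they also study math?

P(A ∩ B) = 4/12 = 1/3
P(B) = 7/12
P(A|B) = P(A ∩ B) / P(B) = (1/3) / (7/12) = 4/7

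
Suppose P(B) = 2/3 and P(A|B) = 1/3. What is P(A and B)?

By definition, P(A|B) = P(A ∩ B) / P(B)
So P(A ∩ B) = P(A|B) × P(B)
= 1/3 × 2/3
= 2/9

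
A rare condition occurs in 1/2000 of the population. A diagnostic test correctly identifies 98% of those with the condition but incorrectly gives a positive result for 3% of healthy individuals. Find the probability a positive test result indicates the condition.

Let D = the rare event, + = positive/flagged.
P(D) = 1/2000
P(+|D) = 98/100 = 49/50
P(+|D') = 3/100
P(+) = P(+|D)P(D) + P(+|D')P(D')
     = \frac{49}{50} × \frac{1}{2000} + \frac{3}{100} × \frac{1999}{2000}
     = \frac{1219}{40000}
P(D|+) = P(+|D)P(D)/P(+) = \frac{98}{6095}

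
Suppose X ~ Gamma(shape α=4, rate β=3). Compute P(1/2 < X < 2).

P(1/2 < X < 2) = ∫_{1/2}^{2} f(x) dx
where f(x) = \frac{27 x^{3} e^{- 3 x}}{2}
= - \frac{61}{e^{6}} + \frac{67}{16 e^{\frac{3}{2}}}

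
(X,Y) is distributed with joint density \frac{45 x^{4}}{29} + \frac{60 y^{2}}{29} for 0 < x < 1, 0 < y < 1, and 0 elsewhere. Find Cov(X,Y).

E[XY] = ∫∫ xy × f(x,y) dx dy = \frac{45}{116}
E[X] = \frac{35}{58}
E[Y] = \frac{39}{58}
Cov(X,Y) = E[XY] - E[X]E[Y] = - \frac{15}{841}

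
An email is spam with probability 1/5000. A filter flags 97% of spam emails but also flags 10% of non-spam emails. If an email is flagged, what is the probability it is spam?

Let D = the rare event, + = positive/flagged.
P(D) = 1/5000
P(+|D) = 97/100
P(+|D') = 10/100 = 1/10
P(+) = P(+|D)P(D) + P(+|D')P(D')
     = \frac{97}{100} × \frac{1}{5000} + \frac{1}{10} × \frac{4999}{5000}
     = \frac{50087}{500000}
P(D|+) = P(+|D)P(D)/P(+) = \frac{97}{50087}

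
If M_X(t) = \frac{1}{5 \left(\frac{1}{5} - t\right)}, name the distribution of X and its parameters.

The MGF M(t) = \frac{1}{5 \left(\frac{1}{5} - t\right)} is the standard form for the Exponential distribution.
Comparing with the known MGF formula identifies: Exponential(rate λ=1/5)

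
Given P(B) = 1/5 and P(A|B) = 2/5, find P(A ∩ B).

By definition, P(A|B) = P(A ∩ B) / P(B)
So P(A ∩ B) = P(A|B) × P(B)
= 2/5 × 1/5
= 2/25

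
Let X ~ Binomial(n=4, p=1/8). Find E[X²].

Using the identity E[X²] = Var(X) + (E[X])²:
E[X] = \frac{1}{2}
Var(X) = \frac{7}{16}
E[X²] = \frac{7}{16} + (\frac{1}{2})²
= \frac{11}{16}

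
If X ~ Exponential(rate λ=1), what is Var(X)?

For X ~ Exponential(rate λ=1):
Var(X) = 1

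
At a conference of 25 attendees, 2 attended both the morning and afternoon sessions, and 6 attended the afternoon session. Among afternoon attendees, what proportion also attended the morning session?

P(A ∩ B) = 2/25
P(B) = 6/25
P(A|B) = P(A ∩ B) / P(B) = (2/25) / (6/25) = 1/3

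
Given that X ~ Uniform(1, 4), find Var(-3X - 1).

For X ~ Uniform(1, 4):
Var(X) = \frac{3}{4}
Var(-3X - 1) = (-3)² × Var(X) = 9 × \frac{3}{4} = \frac{27}{4}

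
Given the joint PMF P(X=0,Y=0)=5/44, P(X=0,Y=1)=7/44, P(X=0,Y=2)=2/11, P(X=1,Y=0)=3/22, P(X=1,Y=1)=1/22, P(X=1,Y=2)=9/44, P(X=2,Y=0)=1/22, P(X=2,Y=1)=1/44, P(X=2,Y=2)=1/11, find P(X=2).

P(X=2) = P(X=2,Y=0) + P(X=2,Y=1) + P(X=2,Y=2)
= 1/22 + 1/44 + 1/11
= 7/44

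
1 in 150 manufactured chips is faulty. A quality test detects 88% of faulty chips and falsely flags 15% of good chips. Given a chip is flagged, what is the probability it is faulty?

Let D = the rare event, + = positive/flagged.
P(D) = 1/150
P(+|D) = 88/100 = 22/25
P(+|D') = 15/100 = 3/20
P(+) = P(+|D)P(D) + P(+|D')P(D')
     = \frac{22}{25} × \frac{1}{150} + \frac{3}{20} × \frac{149}{150}
     = \frac{2323}{15000}
P(D|+) = P(+|D)P(D)/P(+) = \frac{88}{2323}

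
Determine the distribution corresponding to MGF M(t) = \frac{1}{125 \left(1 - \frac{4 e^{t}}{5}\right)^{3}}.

The MGF M(t) = \frac{1}{125 \left(1 - \frac{4 e^{t}}{5}\right)^{3}} is the standard form for the NegativeBinomial distribution.
Comparing with the known MGF formula identifies: NegBin(r=3, p=1/5), X = failures before r-th success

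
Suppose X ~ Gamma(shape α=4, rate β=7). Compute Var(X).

For X ~ Gamma(shape α=4, rate β=7):
Var(X) = \frac{4}{49}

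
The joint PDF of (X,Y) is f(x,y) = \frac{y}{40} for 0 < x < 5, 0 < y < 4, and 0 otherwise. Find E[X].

f_X(x) = ∫_0^4 \frac{y}{40} dy = \frac{1}{5}
E[X] = ∫_0^5 x × (\frac{1}{5}) dx = \frac{5}{2}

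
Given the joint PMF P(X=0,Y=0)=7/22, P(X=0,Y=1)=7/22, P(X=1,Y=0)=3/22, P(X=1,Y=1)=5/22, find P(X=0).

P(X=0) = P(X=0,Y=0) + P(X=0,Y=1)
= 7/22 + 7/22
= 7/11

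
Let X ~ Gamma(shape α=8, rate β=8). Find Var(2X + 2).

For X ~ Gamma(shape α=8, rate β=8):
Var(X) = \frac{1}{8}
Var(2X + 2) = (2)² × Var(X) = 4 × \frac{1}{8} = \frac{1}{2}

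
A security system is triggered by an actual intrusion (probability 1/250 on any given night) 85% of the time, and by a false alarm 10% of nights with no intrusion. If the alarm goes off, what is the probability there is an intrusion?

Let D = the rare event, + = positive/flagged.
P(D) = 1/250
P(+|D) = 85/100 = 17/20
P(+|D') = 10/100 = 1/10
P(+) = P(+|D)P(D) + P(+|D')P(D')
     = \frac{17}{20} × \frac{1}{250} + \frac{1}{10} × \frac{249}{250}
     = \frac{103}{1000}
P(D|+) = P(+|D)P(D)/P(+) = \frac{17}{515}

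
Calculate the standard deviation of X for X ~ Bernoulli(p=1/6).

For X ~ Bernoulli(p=1/6):
Var(X) = \frac{5}{36}
SD(X) = √(Var(X)) = √(\frac{5}{36}) = \frac{\sqrt{5}}{6}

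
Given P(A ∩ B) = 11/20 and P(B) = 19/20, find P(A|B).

P(A|B) = P(A ∩ B) / P(B)
= (11/20) / (19/20)
= 11/19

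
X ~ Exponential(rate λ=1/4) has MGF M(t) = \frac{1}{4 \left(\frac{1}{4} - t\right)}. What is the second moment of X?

To find E[X^2], compute M^(2)(0):
M^(1)(t) = \frac{1}{4 \left(\frac{1}{4} - t\right)^{2}}
M^(2)(t) = \frac{1}{2 \left(\frac{1}{4} - t\right)^{3}}
M^(2)(0) = 32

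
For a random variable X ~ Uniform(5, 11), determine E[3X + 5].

For X ~ Uniform(5, 11):
E[X] = 8
E[3X + 5] = 3 × E[X] + 5 = 29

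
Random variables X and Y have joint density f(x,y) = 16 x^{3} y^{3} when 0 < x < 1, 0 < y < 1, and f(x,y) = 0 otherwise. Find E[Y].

E[Y] = ∫_0^1 ∫_0^1 y × f(x,y) dx dy
= \frac{4}{5}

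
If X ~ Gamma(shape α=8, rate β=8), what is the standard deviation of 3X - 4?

For X ~ Gamma(shape α=8, rate β=8):
Var(X) = \frac{1}{8}
SD(X) = √(Var(X)) = √(\frac{1}{8}) = \frac{\sqrt{2}}{4}
SD(3X - 4) = |3| × SD(X) = 3 × \frac{\sqrt{2}}{4} = \frac{3 \sqrt{2}}{4}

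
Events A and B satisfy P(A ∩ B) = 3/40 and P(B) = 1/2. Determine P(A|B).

P(A|B) = P(A ∩ B) / P(B)
= (3/40) / (1/2)
= 3/20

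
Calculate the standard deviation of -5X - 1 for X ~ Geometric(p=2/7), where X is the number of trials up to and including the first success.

For X ~ Geometric(p=2/7), where X is the number of trials up to and including the first success:
Var(X) = \frac{35}{4}
SD(X) = √(Var(X)) = √(\frac{35}{4}) = \frac{\sqrt{35}}{2}
SD(-5X - 1) = |-5| × SD(X) = 5 × \frac{\sqrt{35}}{2} = \frac{5 \sqrt{35}}{2}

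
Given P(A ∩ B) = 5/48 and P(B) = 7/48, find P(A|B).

P(A|B) = P(A ∩ B) / P(B)
= (5/48) / (7/48)
= 5/7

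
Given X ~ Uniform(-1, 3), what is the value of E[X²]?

Using the identity E[X²] = Var(X) + (E[X])²:
E[X] = 1
Var(X) = \frac{4}{3}
E[X²] = \frac{4}{3} + (1)²
= \frac{7}{3}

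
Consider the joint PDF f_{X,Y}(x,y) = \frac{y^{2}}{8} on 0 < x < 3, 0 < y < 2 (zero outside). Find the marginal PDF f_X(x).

f_X(x) = ∫_0^2 f(x,y) dy
= ∫_0^2 \frac{y^{2}}{8} dy
= \frac{1}{3} for 0 < x < 3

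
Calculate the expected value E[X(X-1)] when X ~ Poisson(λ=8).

E[X(X-1)] = E[X² - X] = E[X²] - E[X]
E[X] = 8
E[X²] = Var(X) + (E[X])² = 8 + (8)² = 72
E[X(X-1)] = 72 - 8 = 64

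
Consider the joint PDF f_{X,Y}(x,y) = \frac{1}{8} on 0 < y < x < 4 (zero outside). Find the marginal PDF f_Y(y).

f_Y(y) = ∫_y^4 \frac{1}{8} dx = \frac{1}{2} - \frac{y}{8}
for 0 < y < 4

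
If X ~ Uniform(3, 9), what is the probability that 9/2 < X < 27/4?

P(9/2 < X < 27/4) = ∫_{9/2}^{27/4} f(x) dx
where f(x) = \frac{1}{6}
= \frac{3}{8}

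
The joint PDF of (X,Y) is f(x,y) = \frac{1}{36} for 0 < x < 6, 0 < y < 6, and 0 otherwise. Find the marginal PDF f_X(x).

f_X(x) = ∫_0^6 f(x,y) dy
= ∫_0^6 \frac{1}{36} dy
= \frac{1}{6} for 0 < x < 6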